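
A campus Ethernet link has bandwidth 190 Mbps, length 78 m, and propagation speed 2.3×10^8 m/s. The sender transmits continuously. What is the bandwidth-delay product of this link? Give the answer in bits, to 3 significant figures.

64.4 bits

Propagation delay = 78 / 2.3e+08 = 3.3913e-07 s.
BDP = R × t_prop = 190000000 × 3.3913e-07 = 64.4348 bits.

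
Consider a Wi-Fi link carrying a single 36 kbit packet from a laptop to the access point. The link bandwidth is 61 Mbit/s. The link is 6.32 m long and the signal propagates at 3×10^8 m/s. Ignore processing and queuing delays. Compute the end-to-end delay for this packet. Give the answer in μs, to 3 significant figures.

590 μs

L = 36000 bits.
Transmission delay = L/R = 36000 / 61000000 = 590.164 μs.
Propagation delay = d/s = 6.32 m / 300000000 m/s = 0.0210667 μs.
Total = 590 μs.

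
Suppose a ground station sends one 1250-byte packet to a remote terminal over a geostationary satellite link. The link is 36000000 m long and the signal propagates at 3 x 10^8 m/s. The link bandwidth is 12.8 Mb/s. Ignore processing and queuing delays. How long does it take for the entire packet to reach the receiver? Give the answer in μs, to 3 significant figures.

121000 μs

L = 1250 × 8 = 10000 bits.
Transmission delay = L/R = 10000 / 12800000 = 781.25 μs.
Propagation delay = d/s = 36000000 m / 300000000 m/s = 120000 μs.
Total = 121000 μs.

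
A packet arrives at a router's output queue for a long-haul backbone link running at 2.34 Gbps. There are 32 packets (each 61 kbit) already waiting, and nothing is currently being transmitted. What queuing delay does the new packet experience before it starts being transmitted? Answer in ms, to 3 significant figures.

Each queued packet: L/R = 61000/2340000000 = 0.0260684 ms.
32 queued → 0.834188 ms.
Queuing delay = 0.834 ms.

0.834 ms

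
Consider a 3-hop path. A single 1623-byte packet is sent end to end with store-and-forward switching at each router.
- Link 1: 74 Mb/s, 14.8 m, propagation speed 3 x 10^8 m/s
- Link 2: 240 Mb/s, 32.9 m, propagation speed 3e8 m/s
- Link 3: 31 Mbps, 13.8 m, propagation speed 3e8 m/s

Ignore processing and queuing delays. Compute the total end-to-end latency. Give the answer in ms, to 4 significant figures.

L = 1623 × 8 = 12984 bits.
Transmission delays (L/R per hop): 0.175459, 0.0541, 0.418839 ms; sum = 0.648398 ms.
Propagation delays (d/s per hop): 4.93333e-05, 0.000109667, 4.6e-05 ms; sum = 0.000205 ms.
End-to-end = 0.6486 ms.

0.6486 ms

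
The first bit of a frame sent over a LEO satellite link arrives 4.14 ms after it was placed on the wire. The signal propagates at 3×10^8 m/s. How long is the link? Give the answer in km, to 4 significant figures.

1242 km

d = s × t_prop = 300000000 × 0.00414 = 1242 km.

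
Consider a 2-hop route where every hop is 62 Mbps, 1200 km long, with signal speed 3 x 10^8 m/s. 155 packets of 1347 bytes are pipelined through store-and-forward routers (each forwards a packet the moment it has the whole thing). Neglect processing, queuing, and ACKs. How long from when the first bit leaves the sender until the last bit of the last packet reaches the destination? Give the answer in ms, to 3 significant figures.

Per-hop transmission t_tx = L/R = 10776/62000000 = 0.173806 ms.
Per-hop propagation t_prop = 1200000/300000000 = 4 ms.
Pipeline fill: first packet needs 2·t_tx to clear all hops; remaining 154 packets each add one t_tx.
Total = (2+155-1)·t_tx + 2·t_prop = 156·0.173806 + 2·4 = 35.1 ms.

35.1 ms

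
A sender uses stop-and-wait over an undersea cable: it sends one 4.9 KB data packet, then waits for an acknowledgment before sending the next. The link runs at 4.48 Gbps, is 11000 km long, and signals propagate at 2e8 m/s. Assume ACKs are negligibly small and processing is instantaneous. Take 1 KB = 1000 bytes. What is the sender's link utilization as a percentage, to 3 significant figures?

0.00795 %

t_tx = L/R = 39200/4480000000 = 8.75e-06 s.
t_prop = 11000000/200000000 = 0.055 s; RTT = 0.11 s.
Cycle = t_tx + RTT = 0.110009 s.
Utilization = t_tx / cycle = 8.75e-06/0.110009 = 0.00795 %.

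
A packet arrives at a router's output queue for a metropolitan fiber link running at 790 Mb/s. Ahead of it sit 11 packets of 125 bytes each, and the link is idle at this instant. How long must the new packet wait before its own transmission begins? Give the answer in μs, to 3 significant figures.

Each queued packet: L/R = 1000/790000000 = 1.26582 μs.
11 queued → 13.9241 μs.
Queuing delay = 13.9 μs.

13.9 μs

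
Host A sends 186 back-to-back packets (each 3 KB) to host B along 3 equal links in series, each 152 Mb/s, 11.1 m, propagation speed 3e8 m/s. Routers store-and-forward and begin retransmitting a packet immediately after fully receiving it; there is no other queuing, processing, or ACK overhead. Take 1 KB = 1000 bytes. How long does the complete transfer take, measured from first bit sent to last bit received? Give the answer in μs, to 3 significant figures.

29700 μs

Per-hop transmission t_tx = L/R = 24000/152000000 = 157.895 μs.
Per-hop propagation t_prop = 11.1/300000000 = 0.037 μs.
Pipeline fill: first packet needs 3·t_tx to clear all hops; remaining 185 packets each add one t_tx.
Total = (3+186-1)·t_tx + 3·t_prop = 188·157.895 + 3·0.037 = 29700 μs.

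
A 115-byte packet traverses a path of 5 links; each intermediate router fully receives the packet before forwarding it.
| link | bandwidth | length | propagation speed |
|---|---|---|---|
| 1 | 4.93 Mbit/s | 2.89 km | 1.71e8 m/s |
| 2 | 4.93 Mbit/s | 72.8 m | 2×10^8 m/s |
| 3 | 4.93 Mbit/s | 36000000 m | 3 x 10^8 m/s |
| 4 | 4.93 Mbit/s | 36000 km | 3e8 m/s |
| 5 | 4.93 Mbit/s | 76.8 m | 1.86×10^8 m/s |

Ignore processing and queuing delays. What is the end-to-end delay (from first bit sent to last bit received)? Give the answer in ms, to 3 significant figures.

241 ms

L = 115 × 8 = 920 bits.
Transmission delay per hop = L/R = 920/4930000 = 0.186613 ms; 5 hops → 0.933063 ms.
Propagation delays (d/s per hop): 0.0169006, 0.000364, 120, 120, 0.000412903 ms; sum = 240.018 ms.
End-to-end = 241 ms.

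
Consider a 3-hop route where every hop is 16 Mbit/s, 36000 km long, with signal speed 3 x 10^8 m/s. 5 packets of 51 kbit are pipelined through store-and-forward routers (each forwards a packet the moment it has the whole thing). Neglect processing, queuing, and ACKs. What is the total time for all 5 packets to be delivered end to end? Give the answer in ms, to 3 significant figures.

Per-hop transmission t_tx = L/R = 51000/16000000 = 3.1875 ms.
Per-hop propagation t_prop = 36000000/300000000 = 120 ms.
Pipeline fill: first packet needs 3·t_tx to clear all hops; remaining 4 packets each add one t_tx.
Total = (3+5-1)·t_tx + 3·t_prop = 7·3.1875 + 3·120 = 382 ms.

382 ms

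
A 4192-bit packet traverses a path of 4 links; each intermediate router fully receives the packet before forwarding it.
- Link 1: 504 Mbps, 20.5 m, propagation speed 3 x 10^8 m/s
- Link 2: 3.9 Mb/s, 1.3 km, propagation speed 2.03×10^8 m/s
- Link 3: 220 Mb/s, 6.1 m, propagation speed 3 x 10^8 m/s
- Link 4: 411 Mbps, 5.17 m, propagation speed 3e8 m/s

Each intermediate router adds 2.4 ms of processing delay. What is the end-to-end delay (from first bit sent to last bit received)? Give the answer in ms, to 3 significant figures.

Transmission delays (L/R per hop): 0.00831746, 1.07487, 0.0190545, 0.0101995 ms; sum = 1.11244 ms.
Propagation delays (d/s per hop): 6.83333e-05, 0.00640394, 2.03333e-05, 1.72333e-05 ms; sum = 0.00650984 ms.
Processing at 3 router(s): 3 × 2.4 ms = 7.2 ms.
End-to-end = 8.32 ms.

8.32 ms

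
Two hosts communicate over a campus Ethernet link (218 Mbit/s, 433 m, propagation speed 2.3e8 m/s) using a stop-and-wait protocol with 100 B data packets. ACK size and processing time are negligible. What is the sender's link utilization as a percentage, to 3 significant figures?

49.4 %

t_tx = L/R = 800/218000000 = 3.66972e-06 s.
t_prop = 433/2.3e+08 = 1.88261e-06 s; RTT = 3.76522e-06 s.
Cycle = t_tx + RTT = 7.43494e-06 s.
Utilization = t_tx / cycle = 3.66972e-06/7.43494e-06 = 49.4 %.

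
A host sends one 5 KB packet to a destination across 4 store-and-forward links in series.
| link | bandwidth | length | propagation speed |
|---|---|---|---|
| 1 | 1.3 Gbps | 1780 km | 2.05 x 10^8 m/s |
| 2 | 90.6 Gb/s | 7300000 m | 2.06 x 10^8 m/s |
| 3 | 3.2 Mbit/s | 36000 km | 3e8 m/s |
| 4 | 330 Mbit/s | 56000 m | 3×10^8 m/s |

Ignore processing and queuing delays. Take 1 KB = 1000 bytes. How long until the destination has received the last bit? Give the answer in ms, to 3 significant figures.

177 ms

L = 40000 bits.
Transmission delays (L/R per hop): 0.0307692, 0.000441501, 12.5, 0.121212 ms; sum = 12.6524 ms.
Propagation delays (d/s per hop): 8.68293, 35.4369, 120, 0.186667 ms; sum = 164.306 ms.
End-to-end = 177 ms.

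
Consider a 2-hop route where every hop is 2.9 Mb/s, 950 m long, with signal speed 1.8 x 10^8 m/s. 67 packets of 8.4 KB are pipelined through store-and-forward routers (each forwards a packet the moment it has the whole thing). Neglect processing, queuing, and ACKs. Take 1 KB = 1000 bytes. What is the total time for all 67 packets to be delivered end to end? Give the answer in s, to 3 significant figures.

1.58 s

Per-hop transmission t_tx = L/R = 67200/2900000 = 0.0231724 s.
Per-hop propagation t_prop = 950/180000000 = 5.27778e-06 s.
Pipeline fill: first packet needs 2·t_tx to clear all hops; remaining 66 packets each add one t_tx.
Total = (2+67-1)·t_tx + 2·t_prop = 68·0.0231724 + 2·5.27778e-06 = 1.58 s.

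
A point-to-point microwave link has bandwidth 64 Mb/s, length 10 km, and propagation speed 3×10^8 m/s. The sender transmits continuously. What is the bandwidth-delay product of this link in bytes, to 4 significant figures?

266.7 bytes

Propagation delay = 10000 / 300000000 = 3.33333e-05 s.
BDP = R × t_prop = 64000000 × 3.33333e-05 = 2133.33 bits.
In bytes: 2133.33/8 = 266.7 bytes.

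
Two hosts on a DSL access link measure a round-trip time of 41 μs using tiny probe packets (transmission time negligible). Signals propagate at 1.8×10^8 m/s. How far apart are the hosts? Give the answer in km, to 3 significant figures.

One-way propagation = RTT/2 = 20.5 μs.
d = s × t = 180000000 × 2.05e-05 = 3.69 km.

3.69 km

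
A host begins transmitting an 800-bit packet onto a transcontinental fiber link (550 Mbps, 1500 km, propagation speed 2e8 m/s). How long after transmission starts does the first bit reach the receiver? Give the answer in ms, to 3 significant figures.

7.50 ms

First bit experiences only propagation delay: d/s = 1500000/200000000 = 7.50 ms.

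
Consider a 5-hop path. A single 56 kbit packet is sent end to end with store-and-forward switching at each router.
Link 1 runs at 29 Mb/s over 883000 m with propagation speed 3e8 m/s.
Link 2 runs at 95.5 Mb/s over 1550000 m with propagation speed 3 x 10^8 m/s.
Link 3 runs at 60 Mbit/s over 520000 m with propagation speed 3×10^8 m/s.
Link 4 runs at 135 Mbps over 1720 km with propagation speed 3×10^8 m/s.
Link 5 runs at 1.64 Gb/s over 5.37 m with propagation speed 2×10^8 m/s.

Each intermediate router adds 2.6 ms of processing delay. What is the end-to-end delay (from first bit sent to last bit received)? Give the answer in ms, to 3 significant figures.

L = 56000 bits.
Transmission delays (L/R per hop): 1.93103, 0.586387, 0.933333, 0.414815, 0.0341463 ms; sum = 3.89972 ms.
Propagation delays (d/s per hop): 2.94333, 5.16667, 1.73333, 5.73333, 2.685e-05 ms; sum = 15.5767 ms.
Processing at 4 router(s): 4 × 2.6 ms = 10.4 ms.
End-to-end = 29.9 ms.

29.9 ms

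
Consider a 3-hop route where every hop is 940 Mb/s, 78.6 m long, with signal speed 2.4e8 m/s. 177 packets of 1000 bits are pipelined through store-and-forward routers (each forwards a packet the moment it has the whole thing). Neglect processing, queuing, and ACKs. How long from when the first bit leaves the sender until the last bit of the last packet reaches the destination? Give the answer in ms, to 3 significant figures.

Per-hop transmission t_tx = L/R = 1000/940000000 = 0.00106383 ms.
Per-hop propagation t_prop = 78.6/240000000 = 0.0003275 ms.
Pipeline fill: first packet needs 3·t_tx to clear all hops; remaining 176 packets each add one t_tx.
Total = (3+177-1)·t_tx + 3·t_prop = 179·0.00106383 + 3·0.0003275 = 0.191 ms.

0.191 ms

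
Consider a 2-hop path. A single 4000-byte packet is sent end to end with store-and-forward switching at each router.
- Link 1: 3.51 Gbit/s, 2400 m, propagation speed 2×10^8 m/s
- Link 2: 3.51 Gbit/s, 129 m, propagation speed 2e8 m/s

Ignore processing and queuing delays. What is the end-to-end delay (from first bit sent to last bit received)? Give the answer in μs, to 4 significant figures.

30.88 μs

L = 4000 × 8 = 32000 bits.
Transmission delay per hop = L/R = 32000/3510000000 = 9.11681 μs; 2 hops → 18.2336 μs.
Propagation delays (d/s per hop): 12, 0.645 μs; sum = 12.645 μs.
End-to-end = 30.88 μs.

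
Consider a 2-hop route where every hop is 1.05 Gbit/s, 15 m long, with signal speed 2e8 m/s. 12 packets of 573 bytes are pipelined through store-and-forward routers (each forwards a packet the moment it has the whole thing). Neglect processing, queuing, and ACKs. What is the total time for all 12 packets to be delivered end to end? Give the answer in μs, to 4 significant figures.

Per-hop transmission t_tx = L/R = 4584/1050000000 = 4.36571 μs.
Per-hop propagation t_prop = 15/200000000 = 0.075 μs.
Pipeline fill: first packet needs 2·t_tx to clear all hops; remaining 11 packets each add one t_tx.
Total = (2+12-1)·t_tx + 2·t_prop = 13·4.36571 + 2·0.075 = 56.90 μs.

56.90 μs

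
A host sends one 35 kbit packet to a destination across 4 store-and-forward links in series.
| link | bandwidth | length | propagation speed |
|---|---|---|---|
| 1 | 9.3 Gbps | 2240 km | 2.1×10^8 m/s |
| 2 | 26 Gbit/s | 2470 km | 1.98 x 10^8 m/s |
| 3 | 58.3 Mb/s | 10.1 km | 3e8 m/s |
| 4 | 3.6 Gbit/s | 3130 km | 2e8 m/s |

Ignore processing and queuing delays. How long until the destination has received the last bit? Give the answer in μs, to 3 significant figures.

L = 35000 bits.
Transmission delays (L/R per hop): 3.76344, 1.34615, 600.343, 9.72222 μs; sum = 615.175 μs.
Propagation delays (d/s per hop): 10666.7, 12474.7, 33.6667, 15650 μs; sum = 38825.1 μs.
End-to-end = 39400 μs.

39400 μs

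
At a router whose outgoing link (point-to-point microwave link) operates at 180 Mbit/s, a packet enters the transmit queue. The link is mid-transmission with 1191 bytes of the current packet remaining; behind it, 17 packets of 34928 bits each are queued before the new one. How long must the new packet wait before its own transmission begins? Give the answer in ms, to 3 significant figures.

Each queued packet: L/R = 34928/180000000 = 0.194044 ms.
17 queued → 3.29876 ms.
Plus remaining 9528 bits of current packet: 0.0529333 ms.
Queuing delay = 3.35 ms.

3.35 ms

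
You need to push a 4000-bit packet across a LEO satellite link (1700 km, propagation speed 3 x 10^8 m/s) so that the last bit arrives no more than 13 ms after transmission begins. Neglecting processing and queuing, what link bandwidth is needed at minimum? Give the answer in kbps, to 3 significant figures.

545 kbps

Propagation delay = 1700000 / 300000000 = 5.66667 ms.
Transmission budget = 13 − 5.66667 = 7.33333 ms.
R ≥ L / t_tx = 4000 bits / 0.00733333 s = 545 kbps.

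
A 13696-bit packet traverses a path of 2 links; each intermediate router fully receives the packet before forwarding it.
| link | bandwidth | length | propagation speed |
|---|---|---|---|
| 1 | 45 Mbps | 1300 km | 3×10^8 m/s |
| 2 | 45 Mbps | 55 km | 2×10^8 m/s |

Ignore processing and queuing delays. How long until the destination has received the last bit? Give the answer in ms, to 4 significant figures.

5.217 ms

Transmission delay per hop = L/R = 13696/45000000 = 0.304356 ms; 2 hops → 0.608711 ms.
Propagation delays (d/s per hop): 4.33333, 0.275 ms; sum = 4.60833 ms.
End-to-end = 5.217 ms.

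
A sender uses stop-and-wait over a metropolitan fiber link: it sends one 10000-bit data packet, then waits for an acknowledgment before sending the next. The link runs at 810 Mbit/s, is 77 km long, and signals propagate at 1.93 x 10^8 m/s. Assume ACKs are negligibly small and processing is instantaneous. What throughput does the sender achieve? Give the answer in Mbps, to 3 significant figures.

t_tx = L/R = 10000/810000000 = 1.23457e-05 s.
t_prop = 77000/193000000 = 0.000398964 s; RTT = 0.000797927 s.
Cycle = t_tx + RTT = 0.000810273 s.
Throughput = L / cycle = 10000 / 0.000810273 = 12.3 Mbps.

12.3 Mbps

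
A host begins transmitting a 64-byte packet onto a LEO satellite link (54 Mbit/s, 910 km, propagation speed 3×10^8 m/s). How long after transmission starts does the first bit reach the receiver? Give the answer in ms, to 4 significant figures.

First bit experiences only propagation delay: d/s = 910000/300000000 = 3.033 ms.

3.033 ms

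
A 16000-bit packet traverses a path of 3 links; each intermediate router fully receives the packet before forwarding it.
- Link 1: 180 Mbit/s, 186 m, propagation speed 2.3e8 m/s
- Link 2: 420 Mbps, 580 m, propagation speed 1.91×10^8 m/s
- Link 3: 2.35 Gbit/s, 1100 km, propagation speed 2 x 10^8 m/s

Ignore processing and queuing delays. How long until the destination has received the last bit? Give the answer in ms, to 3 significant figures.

Transmission delays (L/R per hop): 0.0888889, 0.0380952, 0.00680851 ms; sum = 0.133793 ms.
Propagation delays (d/s per hop): 0.000808696, 0.00303665, 5.5 ms; sum = 5.50385 ms.
End-to-end = 5.64 ms.

5.64 ms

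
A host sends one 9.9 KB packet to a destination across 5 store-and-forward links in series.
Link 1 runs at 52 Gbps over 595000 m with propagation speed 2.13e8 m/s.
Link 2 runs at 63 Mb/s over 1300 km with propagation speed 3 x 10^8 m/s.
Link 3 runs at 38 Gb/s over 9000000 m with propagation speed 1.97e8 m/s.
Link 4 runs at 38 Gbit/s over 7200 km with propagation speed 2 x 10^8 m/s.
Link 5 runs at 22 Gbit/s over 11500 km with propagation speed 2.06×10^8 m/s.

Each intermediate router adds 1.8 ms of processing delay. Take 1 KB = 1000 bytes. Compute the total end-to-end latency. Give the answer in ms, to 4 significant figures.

L = 79200 bits.
Transmission delays (L/R per hop): 0.00152308, 1.25714, 0.00208421, 0.00208421, 0.0036 ms; sum = 1.26643 ms.
Propagation delays (d/s per hop): 2.79343, 4.33333, 45.6853, 36, 55.8252 ms; sum = 144.637 ms.
Processing at 4 router(s): 4 × 1.8 ms = 7.2 ms.
End-to-end = 153.1 ms.

153.1 ms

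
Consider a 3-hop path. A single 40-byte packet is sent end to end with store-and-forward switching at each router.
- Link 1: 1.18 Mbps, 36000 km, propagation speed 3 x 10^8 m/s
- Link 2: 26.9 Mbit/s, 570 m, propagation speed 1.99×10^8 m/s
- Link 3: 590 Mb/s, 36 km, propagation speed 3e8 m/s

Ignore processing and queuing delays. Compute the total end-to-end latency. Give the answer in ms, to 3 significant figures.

120 ms

L = 40 × 8 = 320 bits.
Transmission delays (L/R per hop): 0.271186, 0.0118959, 0.000542373 ms; sum = 0.283625 ms.
Propagation delays (d/s per hop): 120, 0.00286432, 0.12 ms; sum = 120.123 ms.
End-to-end = 120 ms.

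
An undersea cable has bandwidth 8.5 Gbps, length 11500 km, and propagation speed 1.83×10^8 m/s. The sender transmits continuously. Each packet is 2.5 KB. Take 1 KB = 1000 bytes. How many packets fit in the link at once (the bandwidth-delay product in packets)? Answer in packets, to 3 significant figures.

Propagation delay = 11500000 / 183000000 = 0.0628415 s.
BDP = R × t_prop = 8500000000 × 0.0628415 = 534153000 bits.
In packets of 20000 bits: 26700 packets.

26700 packets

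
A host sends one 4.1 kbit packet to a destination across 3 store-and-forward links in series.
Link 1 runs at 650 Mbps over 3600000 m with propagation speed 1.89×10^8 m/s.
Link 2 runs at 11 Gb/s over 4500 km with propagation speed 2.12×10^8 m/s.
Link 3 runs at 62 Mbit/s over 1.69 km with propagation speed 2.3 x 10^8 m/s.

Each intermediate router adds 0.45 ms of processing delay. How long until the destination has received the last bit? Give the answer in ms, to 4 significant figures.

L = 4100 bits.
Transmission delays (L/R per hop): 0.00630769, 0.000372727, 0.066129 ms; sum = 0.0728095 ms.
Propagation delays (d/s per hop): 19.0476, 21.2264, 0.00734783 ms; sum = 40.2814 ms.
Processing at 2 router(s): 2 × 0.45 ms = 0.9 ms.
End-to-end = 41.25 ms.

41.25 ms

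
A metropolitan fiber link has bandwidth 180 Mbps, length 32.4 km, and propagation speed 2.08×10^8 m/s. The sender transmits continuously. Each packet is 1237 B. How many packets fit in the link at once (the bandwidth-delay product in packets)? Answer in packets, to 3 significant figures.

Propagation delay = 32400 / 208000000 = 0.000155769 s.
BDP = R × t_prop = 180000000 × 0.000155769 = 28038.5 bits.
In packets of 9896 bits: 2.83 packets.

2.83 packets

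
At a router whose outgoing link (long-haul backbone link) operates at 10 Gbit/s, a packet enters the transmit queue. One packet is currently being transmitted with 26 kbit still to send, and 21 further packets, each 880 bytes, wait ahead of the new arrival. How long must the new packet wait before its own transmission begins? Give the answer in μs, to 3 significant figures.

17.4 μs

Each queued packet: L/R = 7040/10000000000 = 0.704 μs.
21 queued → 14.784 μs.
Plus remaining 26000 bits of current packet: 2.6 μs.
Queuing delay = 17.4 μs.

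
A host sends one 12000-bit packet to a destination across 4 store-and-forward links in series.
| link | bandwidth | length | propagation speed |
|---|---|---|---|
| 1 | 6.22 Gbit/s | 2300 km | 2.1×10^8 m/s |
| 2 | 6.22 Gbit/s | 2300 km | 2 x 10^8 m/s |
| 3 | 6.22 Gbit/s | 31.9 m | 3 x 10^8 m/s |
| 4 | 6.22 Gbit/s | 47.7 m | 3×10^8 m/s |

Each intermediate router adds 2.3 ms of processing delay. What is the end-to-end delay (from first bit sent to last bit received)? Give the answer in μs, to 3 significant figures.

Transmission delay per hop = L/R = 12000/6220000000 = 1.92926 μs; 4 hops → 7.71704 μs.
Propagation delays (d/s per hop): 10952.4, 11500, 0.106333, 0.159 μs; sum = 22452.6 μs.
Processing at 3 router(s): 3 × 2.3 ms = 6900 μs.
End-to-end = 29400 μs.

29400 μs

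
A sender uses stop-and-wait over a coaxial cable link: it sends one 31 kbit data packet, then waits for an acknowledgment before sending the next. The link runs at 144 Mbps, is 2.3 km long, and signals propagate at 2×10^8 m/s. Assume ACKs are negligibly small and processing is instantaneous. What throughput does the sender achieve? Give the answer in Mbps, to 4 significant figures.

130.1 Mbps

t_tx = L/R = 31000/144000000 = 0.000215278 s.
t_prop = 2300/200000000 = 1.15e-05 s; RTT = 2.3e-05 s.
Cycle = t_tx + RTT = 0.000238278 s.
Throughput = L / cycle = 31000 / 0.000238278 = 130.1 Mbps.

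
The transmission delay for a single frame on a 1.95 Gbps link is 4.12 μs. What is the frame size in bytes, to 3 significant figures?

1000 bytes

L = R × t_tx = 1950000000 b/s × 4.12e-06 s = 8034 bits.
In bytes: 8034 / 8 = 1000 bytes.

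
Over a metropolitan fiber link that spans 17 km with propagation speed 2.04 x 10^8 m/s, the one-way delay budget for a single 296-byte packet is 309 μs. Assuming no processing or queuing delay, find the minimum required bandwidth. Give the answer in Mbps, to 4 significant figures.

L = 2368 bits.
Propagation delay = 17000 / 204000000 = 83.3333 μs.
Transmission budget = 309 − 83.3333 = 225.667 μs.
R ≥ L / t_tx = 2368 bits / 0.000225667 s = 10.49 Mbps.

10.49 Mbps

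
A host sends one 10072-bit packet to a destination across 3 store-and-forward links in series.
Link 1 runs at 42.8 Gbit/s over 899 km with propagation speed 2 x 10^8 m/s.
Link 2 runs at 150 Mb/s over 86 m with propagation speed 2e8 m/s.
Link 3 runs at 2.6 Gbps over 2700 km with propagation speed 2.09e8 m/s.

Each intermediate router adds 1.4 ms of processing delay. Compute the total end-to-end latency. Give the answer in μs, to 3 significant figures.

20300 μs

Transmission delays (L/R per hop): 0.235327, 67.1467, 3.87385 μs; sum = 71.2558 μs.
Propagation delays (d/s per hop): 4495, 0.43, 12918.7 μs; sum = 17414.1 μs.
Processing at 2 router(s): 2 × 1.4 ms = 2800 μs.
End-to-end = 20300 μs.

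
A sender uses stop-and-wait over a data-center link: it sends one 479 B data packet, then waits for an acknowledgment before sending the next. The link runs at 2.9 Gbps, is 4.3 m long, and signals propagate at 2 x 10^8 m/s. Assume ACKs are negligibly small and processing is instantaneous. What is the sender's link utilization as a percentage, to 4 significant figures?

96.85 %

t_tx = L/R = 3832/2900000000 = 1.32138e-06 s.
t_prop = 4.3/200000000 = 2.15e-08 s; RTT = 4.3e-08 s.
Cycle = t_tx + RTT = 1.36438e-06 s.
Utilization = t_tx / cycle = 1.32138e-06/1.36438e-06 = 96.85 %.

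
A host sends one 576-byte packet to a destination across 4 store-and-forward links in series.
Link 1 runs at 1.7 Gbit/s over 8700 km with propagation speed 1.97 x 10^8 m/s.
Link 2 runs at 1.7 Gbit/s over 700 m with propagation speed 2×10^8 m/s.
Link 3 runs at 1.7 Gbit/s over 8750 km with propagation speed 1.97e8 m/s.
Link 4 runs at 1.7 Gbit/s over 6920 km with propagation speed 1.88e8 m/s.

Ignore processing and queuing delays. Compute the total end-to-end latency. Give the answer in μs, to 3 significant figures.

L = 576 × 8 = 4608 bits.
Transmission delay per hop = L/R = 4608/1700000000 = 2.71059 μs; 4 hops → 10.8424 μs.
Propagation delays (d/s per hop): 44162.4, 3.5, 44416.2, 36808.5 μs; sum = 125391 μs.
End-to-end = 125000 μs.

125000 μs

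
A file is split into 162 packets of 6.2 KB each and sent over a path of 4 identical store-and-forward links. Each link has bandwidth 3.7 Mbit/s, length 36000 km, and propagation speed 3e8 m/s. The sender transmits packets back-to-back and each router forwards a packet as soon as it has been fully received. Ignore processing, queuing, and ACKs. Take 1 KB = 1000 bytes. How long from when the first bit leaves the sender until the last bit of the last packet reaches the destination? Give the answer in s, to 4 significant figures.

Per-hop transmission t_tx = L/R = 49600/3700000 = 0.0134054 s.
Per-hop propagation t_prop = 36000000/300000000 = 0.12 s.
Pipeline fill: first packet needs 4·t_tx to clear all hops; remaining 161 packets each add one t_tx.
Total = (4+162-1)·t_tx + 4·t_prop = 165·0.0134054 + 4·0.12 = 2.692 s.

2.692 s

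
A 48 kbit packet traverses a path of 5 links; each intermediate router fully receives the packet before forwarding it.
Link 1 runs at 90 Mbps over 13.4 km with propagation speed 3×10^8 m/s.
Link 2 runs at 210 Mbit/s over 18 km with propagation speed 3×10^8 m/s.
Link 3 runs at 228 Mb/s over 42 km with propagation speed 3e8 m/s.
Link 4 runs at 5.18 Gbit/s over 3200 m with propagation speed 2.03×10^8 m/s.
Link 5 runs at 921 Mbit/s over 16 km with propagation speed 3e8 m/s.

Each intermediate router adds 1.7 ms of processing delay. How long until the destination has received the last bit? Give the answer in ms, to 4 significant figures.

L = 48000 bits.
Transmission delays (L/R per hop): 0.533333, 0.228571, 0.210526, 0.00926641, 0.0521173 ms; sum = 1.03381 ms.
Propagation delays (d/s per hop): 0.0446667, 0.06, 0.14, 0.0157635, 0.0533333 ms; sum = 0.313764 ms.
Processing at 4 router(s): 4 × 1.7 ms = 6.8 ms.
End-to-end = 8.148 ms.

8.148 ms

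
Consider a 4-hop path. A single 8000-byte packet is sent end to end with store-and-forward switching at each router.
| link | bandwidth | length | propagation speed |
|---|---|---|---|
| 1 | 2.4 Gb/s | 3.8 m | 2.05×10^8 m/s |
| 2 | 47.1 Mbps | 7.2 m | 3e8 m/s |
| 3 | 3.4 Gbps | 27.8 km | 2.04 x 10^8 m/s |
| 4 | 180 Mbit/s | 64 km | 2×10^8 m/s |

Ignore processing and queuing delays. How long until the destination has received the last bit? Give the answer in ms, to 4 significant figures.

2.216 ms

L = 8000 × 8 = 64000 bits.
Transmission delays (L/R per hop): 0.0266667, 1.35881, 0.0188235, 0.355556 ms; sum = 1.75986 ms.
Propagation delays (d/s per hop): 1.85366e-05, 2.4e-05, 0.136275, 0.32 ms; sum = 0.456317 ms.
End-to-end = 2.216 ms.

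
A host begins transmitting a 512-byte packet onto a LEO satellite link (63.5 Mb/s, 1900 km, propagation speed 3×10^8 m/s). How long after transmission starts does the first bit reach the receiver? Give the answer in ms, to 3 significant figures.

6.33 ms

First bit experiences only propagation delay: d/s = 1900000/300000000 = 6.33 ms.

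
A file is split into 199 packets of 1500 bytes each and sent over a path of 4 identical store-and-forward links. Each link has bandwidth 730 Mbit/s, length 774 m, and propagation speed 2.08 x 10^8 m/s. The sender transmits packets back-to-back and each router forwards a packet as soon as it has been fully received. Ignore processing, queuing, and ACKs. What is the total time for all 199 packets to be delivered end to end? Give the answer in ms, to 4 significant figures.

Per-hop transmission t_tx = L/R = 12000/730000000 = 0.0164384 ms.
Per-hop propagation t_prop = 774/208000000 = 0.00372115 ms.
Pipeline fill: first packet needs 4·t_tx to clear all hops; remaining 198 packets each add one t_tx.
Total = (4+199-1)·t_tx + 4·t_prop = 202·0.0164384 + 4·0.00372115 = 3.335 ms.

3.335 ms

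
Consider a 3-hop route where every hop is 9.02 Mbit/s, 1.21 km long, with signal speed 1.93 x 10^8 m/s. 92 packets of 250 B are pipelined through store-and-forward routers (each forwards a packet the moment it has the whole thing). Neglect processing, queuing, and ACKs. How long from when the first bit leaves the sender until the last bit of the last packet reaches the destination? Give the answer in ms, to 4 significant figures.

Per-hop transmission t_tx = L/R = 2000/9020000 = 0.221729 ms.
Per-hop propagation t_prop = 1210/193000000 = 0.00626943 ms.
Pipeline fill: first packet needs 3·t_tx to clear all hops; remaining 91 packets each add one t_tx.
Total = (3+92-1)·t_tx + 3·t_prop = 94·0.221729 + 3·0.00626943 = 20.86 ms.

20.86 ms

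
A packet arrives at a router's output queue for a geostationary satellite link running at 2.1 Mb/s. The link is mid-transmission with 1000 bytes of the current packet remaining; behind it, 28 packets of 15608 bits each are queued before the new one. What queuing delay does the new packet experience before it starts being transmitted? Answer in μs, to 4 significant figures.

211900 μs

Each queued packet: L/R = 15608/2100000 = 7432.38 μs.
28 queued → 208107 μs.
Plus remaining 8000 bits of current packet: 3809.52 μs.
Queuing delay = 211900 μs.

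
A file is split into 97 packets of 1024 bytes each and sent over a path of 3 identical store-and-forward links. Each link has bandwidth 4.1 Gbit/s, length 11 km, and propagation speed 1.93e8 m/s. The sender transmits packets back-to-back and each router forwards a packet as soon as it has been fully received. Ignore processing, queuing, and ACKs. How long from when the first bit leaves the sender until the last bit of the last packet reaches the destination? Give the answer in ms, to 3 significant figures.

0.369 ms

Per-hop transmission t_tx = L/R = 8192/4.1e+09 = 0.00199805 ms.
Per-hop propagation t_prop = 11000/193000000 = 0.0569948 ms.
Pipeline fill: first packet needs 3·t_tx to clear all hops; remaining 96 packets each add one t_tx.
Total = (3+97-1)·t_tx + 3·t_prop = 99·0.00199805 + 3·0.0569948 = 0.369 ms.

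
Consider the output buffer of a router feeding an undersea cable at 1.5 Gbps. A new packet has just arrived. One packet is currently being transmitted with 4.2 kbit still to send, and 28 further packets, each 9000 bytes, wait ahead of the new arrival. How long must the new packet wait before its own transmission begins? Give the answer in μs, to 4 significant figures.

1347 μs

Each queued packet: L/R = 72000/1500000000 = 48 μs.
28 queued → 1344 μs.
Plus remaining 4200 bits of current packet: 2.8 μs.
Queuing delay = 1347 μs.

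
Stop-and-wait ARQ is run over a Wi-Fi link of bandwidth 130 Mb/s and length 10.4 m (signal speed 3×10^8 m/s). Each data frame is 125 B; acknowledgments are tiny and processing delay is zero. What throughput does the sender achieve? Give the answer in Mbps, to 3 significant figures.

129 Mbps

t_tx = L/R = 1000/130000000 = 7.69231e-06 s.
t_prop = 10.4/300000000 = 3.46667e-08 s; RTT = 6.93333e-08 s.
Cycle = t_tx + RTT = 7.76164e-06 s.
Throughput = L / cycle = 1000 / 7.76164e-06 = 129 Mbps.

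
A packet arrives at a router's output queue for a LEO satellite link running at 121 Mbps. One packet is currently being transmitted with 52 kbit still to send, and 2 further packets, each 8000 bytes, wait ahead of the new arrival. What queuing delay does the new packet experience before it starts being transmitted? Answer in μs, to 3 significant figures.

1490 μs

Each queued packet: L/R = 64000/121000000 = 528.926 μs.
2 queued → 1057.85 μs.
Plus remaining 52000 bits of current packet: 429.752 μs.
Queuing delay = 1490 μs.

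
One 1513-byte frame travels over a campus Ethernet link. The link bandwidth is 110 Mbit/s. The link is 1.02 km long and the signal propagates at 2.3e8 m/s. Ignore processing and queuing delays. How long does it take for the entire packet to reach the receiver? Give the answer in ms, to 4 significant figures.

0.1145 ms

L = 1513 × 8 = 12104 bits.
Transmission delay = L/R = 12104 / 110000000 = 0.110036 ms.
Propagation delay = d/s = 1020 m / 2.3e+08 m/s = 0.00443478 ms.
Total = 0.1145 ms.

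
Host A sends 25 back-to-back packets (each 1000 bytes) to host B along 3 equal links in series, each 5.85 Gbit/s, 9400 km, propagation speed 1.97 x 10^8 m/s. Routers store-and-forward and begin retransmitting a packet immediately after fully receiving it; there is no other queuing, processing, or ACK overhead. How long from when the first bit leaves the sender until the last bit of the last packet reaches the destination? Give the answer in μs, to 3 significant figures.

Per-hop transmission t_tx = L/R = 8000/5850000000 = 1.36752 μs.
Per-hop propagation t_prop = 9400000/197000000 = 47715.7 μs.
Pipeline fill: first packet needs 3·t_tx to clear all hops; remaining 24 packets each add one t_tx.
Total = (3+25-1)·t_tx + 3·t_prop = 27·1.36752 + 3·47715.7 = 143000 μs.

143000 μs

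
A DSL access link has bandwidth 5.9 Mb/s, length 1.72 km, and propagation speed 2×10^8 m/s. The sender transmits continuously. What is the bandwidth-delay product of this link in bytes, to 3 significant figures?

6.34 bytes

Propagation delay = 1720 / 200000000 = 8.6e-06 s.
BDP = R × t_prop = 5900000 × 8.6e-06 = 50.74 bits.
In bytes: 50.74/8 = 6.34 bytes.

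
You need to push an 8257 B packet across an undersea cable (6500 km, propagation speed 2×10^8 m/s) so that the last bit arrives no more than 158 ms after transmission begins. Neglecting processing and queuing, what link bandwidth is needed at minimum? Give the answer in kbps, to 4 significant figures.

L = 66056 bits.
Propagation delay = 6500000 / 200000000 = 32.5 ms.
Transmission budget = 158 − 32.5 = 125.5 ms.
R ≥ L / t_tx = 66056 bits / 0.1255 s = 526.3 kbps.

526.3 kbps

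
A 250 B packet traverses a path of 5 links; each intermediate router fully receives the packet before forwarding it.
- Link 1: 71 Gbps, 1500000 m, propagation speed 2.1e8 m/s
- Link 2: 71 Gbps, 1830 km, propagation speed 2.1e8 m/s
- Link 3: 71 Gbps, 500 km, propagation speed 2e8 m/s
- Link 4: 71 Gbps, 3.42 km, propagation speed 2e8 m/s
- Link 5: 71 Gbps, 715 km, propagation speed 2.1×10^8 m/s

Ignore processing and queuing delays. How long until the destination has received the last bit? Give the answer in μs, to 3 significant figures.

21800 μs

L = 250 × 8 = 2000 bits.
Transmission delay per hop = L/R = 2000/71000000000 = 0.028169 μs; 5 hops → 0.140845 μs.
Propagation delays (d/s per hop): 7142.86, 8714.29, 2500, 17.1, 3404.76 μs; sum = 21779 μs.
End-to-end = 21800 μs.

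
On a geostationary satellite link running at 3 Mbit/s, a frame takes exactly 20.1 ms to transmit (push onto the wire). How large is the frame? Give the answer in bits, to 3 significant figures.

L = R × t_tx = 3000000 b/s × 0.0201 s = 60300 bits.

60300 bits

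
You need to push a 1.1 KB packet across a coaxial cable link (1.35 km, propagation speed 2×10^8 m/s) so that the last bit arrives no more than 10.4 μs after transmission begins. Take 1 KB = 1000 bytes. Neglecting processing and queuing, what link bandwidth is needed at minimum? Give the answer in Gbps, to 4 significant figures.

2.411 Gbps

L = 8800 bits.
Propagation delay = 1350 / 200000000 = 6.75 μs.
Transmission budget = 10.4 − 6.75 = 3.65 μs.
R ≥ L / t_tx = 8800 bits / 3.65e-06 s = 2.411 Gbps.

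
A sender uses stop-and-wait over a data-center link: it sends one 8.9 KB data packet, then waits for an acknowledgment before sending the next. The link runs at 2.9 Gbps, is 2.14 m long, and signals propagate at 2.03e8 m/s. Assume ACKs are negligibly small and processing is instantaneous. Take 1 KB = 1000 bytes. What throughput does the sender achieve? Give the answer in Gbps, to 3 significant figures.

t_tx = L/R = 71200/2900000000 = 2.45517e-05 s.
t_prop = 2.14/2.03e+08 = 1.05419e-08 s; RTT = 2.10837e-08 s.
Cycle = t_tx + RTT = 2.45728e-05 s.
Throughput = L / cycle = 71200 / 2.45728e-05 = 2.90 Gbps.

2.90 Gbps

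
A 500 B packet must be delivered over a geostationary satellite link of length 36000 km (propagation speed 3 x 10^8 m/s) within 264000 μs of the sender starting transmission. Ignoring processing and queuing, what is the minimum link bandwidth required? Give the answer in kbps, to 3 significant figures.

27.8 kbps

L = 4000 bits.
Propagation delay = 36000000 / 300000000 = 120000 μs.
Transmission budget = 264000 − 120000 = 144000 μs.
R ≥ L / t_tx = 4000 bits / 0.144 s = 27.8 kbps.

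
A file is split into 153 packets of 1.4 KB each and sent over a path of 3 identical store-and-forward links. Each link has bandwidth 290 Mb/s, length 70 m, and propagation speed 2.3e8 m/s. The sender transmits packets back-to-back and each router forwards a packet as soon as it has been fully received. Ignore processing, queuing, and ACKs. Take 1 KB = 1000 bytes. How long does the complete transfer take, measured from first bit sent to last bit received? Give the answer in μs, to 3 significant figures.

Per-hop transmission t_tx = L/R = 11200/290000000 = 38.6207 μs.
Per-hop propagation t_prop = 70/2.3e+08 = 0.304348 μs.
Pipeline fill: first packet needs 3·t_tx to clear all hops; remaining 152 packets each add one t_tx.
Total = (3+153-1)·t_tx + 3·t_prop = 155·38.6207 + 3·0.304348 = 5990 μs.

5990 μs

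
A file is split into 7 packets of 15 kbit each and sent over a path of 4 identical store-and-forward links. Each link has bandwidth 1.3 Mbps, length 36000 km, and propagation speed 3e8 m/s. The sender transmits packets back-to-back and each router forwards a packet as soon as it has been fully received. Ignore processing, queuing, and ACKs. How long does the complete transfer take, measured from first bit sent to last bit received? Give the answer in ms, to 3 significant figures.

595 ms

Per-hop transmission t_tx = L/R = 15000/1300000 = 11.5385 ms.
Per-hop propagation t_prop = 36000000/300000000 = 120 ms.
Pipeline fill: first packet needs 4·t_tx to clear all hops; remaining 6 packets each add one t_tx.
Total = (4+7-1)·t_tx + 4·t_prop = 10·11.5385 + 4·120 = 595 ms.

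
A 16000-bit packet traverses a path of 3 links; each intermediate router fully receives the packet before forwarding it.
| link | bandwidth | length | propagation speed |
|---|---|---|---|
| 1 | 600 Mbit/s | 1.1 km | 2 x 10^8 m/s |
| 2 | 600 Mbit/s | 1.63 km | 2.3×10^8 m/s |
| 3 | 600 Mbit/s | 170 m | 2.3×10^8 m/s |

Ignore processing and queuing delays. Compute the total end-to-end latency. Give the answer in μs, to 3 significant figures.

93.3 μs

Transmission delay per hop = L/R = 16000/600000000 = 26.6667 μs; 3 hops → 80 μs.
Propagation delays (d/s per hop): 5.5, 7.08696, 0.73913 μs; sum = 13.3261 μs.
End-to-end = 93.3 μs.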